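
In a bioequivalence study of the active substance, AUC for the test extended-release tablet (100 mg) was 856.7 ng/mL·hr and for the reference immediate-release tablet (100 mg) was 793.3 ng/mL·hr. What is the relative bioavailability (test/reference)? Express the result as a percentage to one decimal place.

F_rel = (AUC_test/D_test) / (AUC_ref/D_ref)
      = (856.7/100) / (793.3/100)
      = 8.567 / 7.933 = 1.0799 = 107.99%

F_rel = 108.0%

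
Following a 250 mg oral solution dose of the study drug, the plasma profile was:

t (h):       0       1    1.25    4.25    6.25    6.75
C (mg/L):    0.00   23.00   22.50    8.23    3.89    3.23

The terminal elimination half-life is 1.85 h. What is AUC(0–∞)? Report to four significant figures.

AUC = 85.80 mg/L·h

Trapezoidal AUC_0→6.75:
  [0→1]: (0.00+23.00)/2 × 1 = 11.5
  [1→1.25]: (23.00+22.50)/2 × 0.25 = 5.6875
  [1.25→4.25]: (22.50+8.23)/2 × 3 = 46.095
  [4.25→6.25]: (8.23+3.89)/2 × 2 = 12.12
  [6.25→6.75]: (3.89+3.23)/2 × 0.5 = 1.78
  Sum = 77.1825 mg/L·h
k_e = ln2 / t½ = 0.693147 / 1.85 = 0.3747 h^-1
Extrapolated tail: C_last / k_e = 3.23 / 0.3747 = 8.620
AUC_0→∞ = 77.1825 + 8.620 = 85.8025 mg/L·h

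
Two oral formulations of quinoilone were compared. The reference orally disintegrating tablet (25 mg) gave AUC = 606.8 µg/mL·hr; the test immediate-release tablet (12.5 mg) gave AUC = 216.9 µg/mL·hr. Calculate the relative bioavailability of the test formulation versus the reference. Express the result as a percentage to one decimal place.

F_rel = 71.5%

F_rel = (AUC_test/D_test) / (AUC_ref/D_ref)
      = (216.9/12.5) / (606.8/25)
      = 17.352 / 24.272 = 0.7149 = 71.49%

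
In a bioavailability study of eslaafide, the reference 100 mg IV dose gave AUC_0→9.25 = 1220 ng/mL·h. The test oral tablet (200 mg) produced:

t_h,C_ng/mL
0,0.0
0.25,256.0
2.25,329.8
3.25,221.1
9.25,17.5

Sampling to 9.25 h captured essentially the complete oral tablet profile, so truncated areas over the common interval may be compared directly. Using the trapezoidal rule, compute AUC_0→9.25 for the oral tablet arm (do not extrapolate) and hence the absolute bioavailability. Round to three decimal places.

Trapezoidal AUC_0→9.25 (oral tablet):
  [0→0.25]: (0.0+256.0)/2 × 0.25 = 32.0
  [0.25→2.25]: (256.0+329.8)/2 × 2 = 585.8
  [2.25→3.25]: (329.8+221.1)/2 × 1 = 275.45
  [3.25→9.25]: (221.1+17.5)/2 × 6 = 715.8
  Sum = 1609.05 ng/mL·h
F = (AUC_ev/D_ev)/(AUC_iv/D_iv) = (1609.05/200)/(1220/100) = 8.04525/12.2 = 0.6594

F = 0.659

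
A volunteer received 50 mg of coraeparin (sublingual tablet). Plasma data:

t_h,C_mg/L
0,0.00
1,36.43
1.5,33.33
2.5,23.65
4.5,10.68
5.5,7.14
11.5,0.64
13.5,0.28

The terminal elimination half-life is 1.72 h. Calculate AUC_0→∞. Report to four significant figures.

AUC = 132.3 mg/L·h

Trapezoidal AUC_0→13.5:
  [0→1]: (0.00+36.43)/2 × 1 = 18.215
  [1→1.5]: (36.43+33.33)/2 × 0.5 = 17.44
  [1.5→2.5]: (33.33+23.65)/2 × 1 = 28.49
  [2.5→4.5]: (23.65+10.68)/2 × 2 = 34.33
  [4.5→5.5]: (10.68+7.14)/2 × 1 = 8.91
  [5.5→11.5]: (7.14+0.64)/2 × 6 = 23.34
  [11.5→13.5]: (0.64+0.28)/2 × 2 = 0.92
  Sum = 131.645 mg/L·h
k_e = ln2 / t½ = 0.693147 / 1.72 = 0.4030 h^-1
Extrapolated tail: C_last / k_e = 0.28 / 0.403 = 0.695
AUC_0→∞ = 131.645 + 0.695 = 132.34 mg/L·h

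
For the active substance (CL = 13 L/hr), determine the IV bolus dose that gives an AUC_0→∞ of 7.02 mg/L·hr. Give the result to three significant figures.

Dose = 91.3 mg

Dose_iv = CL × AUC_0→∞
     = 13 × 7.02 = 91.26 mg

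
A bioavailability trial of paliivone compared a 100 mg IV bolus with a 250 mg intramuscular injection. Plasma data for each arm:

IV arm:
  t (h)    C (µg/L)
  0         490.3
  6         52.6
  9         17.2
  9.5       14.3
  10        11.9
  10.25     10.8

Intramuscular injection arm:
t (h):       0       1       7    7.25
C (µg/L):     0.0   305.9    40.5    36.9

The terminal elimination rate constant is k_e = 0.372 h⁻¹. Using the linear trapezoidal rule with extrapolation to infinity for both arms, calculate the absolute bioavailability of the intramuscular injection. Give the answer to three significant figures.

F = 0.292

Trapezoidal AUC_0→10.25 (IV):
  [0→6]: (490.3+52.6)/2 × 6 = 1628.7
  [6→9]: (52.6+17.2)/2 × 3 = 104.7
  [9→9.5]: (17.2+14.3)/2 × 0.5 = 7.875
  [9.5→10]: (14.3+11.9)/2 × 0.5 = 6.55
  [10→10.25]: (11.9+10.8)/2 × 0.25 = 2.8375
  Sum = 1750.6625 µg/L·h
IV tail: 10.8/0.372 = 29.032; AUC_iv,0→∞ = 1750.6625 + 29.032 = 1779.6945 µg/L·h
Trapezoidal AUC_0→7.25 (intramuscular injection):
  [0→1]: (0.0+305.9)/2 × 1 = 152.95
  [1→7]: (305.9+40.5)/2 × 6 = 1039.2
  [7→7.25]: (40.5+36.9)/2 × 0.25 = 9.675
  Sum = 1201.825 µg/L·h
intramuscular injection tail: 36.9/0.372 = 99.194; AUC_ev,0→∞ = 1201.825 + 99.194 = 1301.019 µg/L·h
F = (AUC_ev/D_ev)/(AUC_iv/D_iv) = (1301.019/250)/(1779.6945/100) = 5.204076/17.796945 = 0.2924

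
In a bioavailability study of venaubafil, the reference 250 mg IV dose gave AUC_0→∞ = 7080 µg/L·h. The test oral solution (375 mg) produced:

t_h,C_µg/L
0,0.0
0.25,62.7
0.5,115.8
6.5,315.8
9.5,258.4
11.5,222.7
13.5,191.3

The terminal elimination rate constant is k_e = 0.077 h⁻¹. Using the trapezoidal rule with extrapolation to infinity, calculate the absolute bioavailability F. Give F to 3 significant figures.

Trapezoidal AUC_0→13.5 (oral solution):
  [0→0.25]: (0.0+62.7)/2 × 0.25 = 7.8375
  [0.25→0.5]: (62.7+115.8)/2 × 0.25 = 22.3125
  [0.5→6.5]: (115.8+315.8)/2 × 6 = 1294.8
  [6.5→9.5]: (315.8+258.4)/2 × 3 = 861.3
  [9.5→11.5]: (258.4+222.7)/2 × 2 = 481.1
  [11.5→13.5]: (222.7+191.3)/2 × 2 = 414.0
  Sum = 3081.35 µg/L·h
Tail: C_last/k_e = 191.3/0.077 = 2484.416
AUC_0→∞ (oral solution) = 3081.35 + 2484.416 = 5565.766 µg/L·h
F = (AUC_ev/D_ev)/(AUC_iv/D_iv) = (5565.766/375)/(7080/250) = 14.842/28.32 = 0.5241

F = 0.524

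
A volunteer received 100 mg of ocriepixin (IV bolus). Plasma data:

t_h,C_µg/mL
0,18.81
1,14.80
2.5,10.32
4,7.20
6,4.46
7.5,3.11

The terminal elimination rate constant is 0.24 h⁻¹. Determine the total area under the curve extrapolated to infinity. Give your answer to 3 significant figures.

Trapezoidal AUC_0→7.5:
  [0→1]: (18.81+14.80)/2 × 1 = 16.805
  [1→2.5]: (14.80+10.32)/2 × 1.5 = 18.84
  [2.5→4]: (10.32+7.20)/2 × 1.5 = 13.14
  [4→6]: (7.20+4.46)/2 × 2 = 11.66
  [6→7.5]: (4.46+3.11)/2 × 1.5 = 5.6775
  Sum = 66.1225 µg/mL·h
Extrapolated tail: C_last / k_e = 3.11 / 0.24 = 12.958
AUC_0→∞ = 66.1225 + 12.958 = 79.0805 µg/mL·h

AUC = 79.1 µg/mL·h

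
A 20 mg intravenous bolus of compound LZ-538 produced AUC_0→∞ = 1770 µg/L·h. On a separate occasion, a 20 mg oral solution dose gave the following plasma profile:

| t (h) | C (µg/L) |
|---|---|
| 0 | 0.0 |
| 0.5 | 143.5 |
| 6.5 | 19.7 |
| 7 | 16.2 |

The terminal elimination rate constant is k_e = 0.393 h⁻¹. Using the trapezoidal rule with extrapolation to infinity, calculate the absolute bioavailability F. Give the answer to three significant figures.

Trapezoidal AUC_0→7 (oral solution):
  [0→0.5]: (0.0+143.5)/2 × 0.5 = 35.875
  [0.5→6.5]: (143.5+19.7)/2 × 6 = 489.6
  [6.5→7]: (19.7+16.2)/2 × 0.5 = 8.975
  Sum = 534.45 µg/L·h
Tail: C_last/k_e = 16.2/0.393 = 41.221
AUC_0→∞ (oral solution) = 534.45 + 41.221 = 575.671 µg/L·h
F = (AUC_ev/D_ev)/(AUC_iv/D_iv) = (575.671/20)/(1770/20) = 28.78355/88.5 = 0.3252

F = 0.325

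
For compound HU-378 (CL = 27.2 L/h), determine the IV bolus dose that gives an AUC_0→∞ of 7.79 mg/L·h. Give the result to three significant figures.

Dose = 212 mg

Dose_iv = CL × AUC_0→∞
     = 27.2 × 7.79 = 211.888 mg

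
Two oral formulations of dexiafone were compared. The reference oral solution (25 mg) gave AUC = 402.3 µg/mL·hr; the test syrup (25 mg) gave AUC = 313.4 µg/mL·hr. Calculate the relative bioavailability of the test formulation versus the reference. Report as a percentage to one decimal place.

F_rel = (AUC_test/D_test) / (AUC_ref/D_ref)
      = (313.4/25) / (402.3/25)
      = 12.536 / 16.092 = 0.7790 = 77.90%

F_rel = 77.9%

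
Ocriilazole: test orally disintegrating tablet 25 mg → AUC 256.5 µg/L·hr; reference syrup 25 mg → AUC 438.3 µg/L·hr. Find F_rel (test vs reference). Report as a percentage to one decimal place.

F_rel = 58.5%

F_rel = (AUC_test/D_test) / (AUC_ref/D_ref)
      = (256.5/25) / (438.3/25)
      = 10.26 / 17.532 = 0.5852 = 58.52%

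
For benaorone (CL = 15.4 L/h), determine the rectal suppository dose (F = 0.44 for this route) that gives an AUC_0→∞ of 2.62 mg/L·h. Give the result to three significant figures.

Dose = 91.7 mg

Dose = CL × AUC_0→∞ / F
     = 15.4 × 2.62 / 0.44 = 91.7 mg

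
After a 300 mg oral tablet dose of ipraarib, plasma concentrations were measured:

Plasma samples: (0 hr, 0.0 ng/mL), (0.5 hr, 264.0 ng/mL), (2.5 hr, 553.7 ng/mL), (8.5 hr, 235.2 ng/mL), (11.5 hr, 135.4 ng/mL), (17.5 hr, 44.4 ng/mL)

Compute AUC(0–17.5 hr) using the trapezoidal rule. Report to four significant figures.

Trapezoidal AUC_0→17.5:
  [0→0.5]: (0.0+264.0)/2 × 0.5 = 66.0
  [0.5→2.5]: (264.0+553.7)/2 × 2 = 817.7
  [2.5→8.5]: (553.7+235.2)/2 × 6 = 2366.7
  [8.5→11.5]: (235.2+135.4)/2 × 3 = 555.9
  [11.5→17.5]: (135.4+44.4)/2 × 6 = 539.4
  Sum = 4345.7 ng/mL·hr

AUC = 4346 ng/mL·hr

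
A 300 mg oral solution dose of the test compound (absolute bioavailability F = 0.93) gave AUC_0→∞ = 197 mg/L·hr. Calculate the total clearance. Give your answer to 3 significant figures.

CL = F × Dose / AUC_0→∞
   = 0.93 × 300 / 197 = 1.41624 L/hr

CL = 1.42 L/hr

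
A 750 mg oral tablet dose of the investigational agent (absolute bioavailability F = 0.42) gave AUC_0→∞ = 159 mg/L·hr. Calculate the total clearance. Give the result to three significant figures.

CL = 1.98 L/hr

CL = F × Dose / AUC_0→∞
   = 0.42 × 750 / 159 = 1.98113 L/hr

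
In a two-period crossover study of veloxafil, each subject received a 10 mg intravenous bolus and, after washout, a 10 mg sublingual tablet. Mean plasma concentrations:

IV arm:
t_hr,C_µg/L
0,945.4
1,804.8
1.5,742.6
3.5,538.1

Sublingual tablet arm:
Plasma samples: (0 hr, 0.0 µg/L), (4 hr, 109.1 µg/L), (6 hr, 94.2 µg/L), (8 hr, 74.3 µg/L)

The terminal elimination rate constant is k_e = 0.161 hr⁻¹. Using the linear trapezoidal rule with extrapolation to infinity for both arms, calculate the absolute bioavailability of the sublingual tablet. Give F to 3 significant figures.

Trapezoidal AUC_0→3.5 (IV):
  [0→1]: (945.4+804.8)/2 × 1 = 875.1
  [1→1.5]: (804.8+742.6)/2 × 0.5 = 386.85
  [1.5→3.5]: (742.6+538.1)/2 × 2 = 1280.7
  Sum = 2542.65 µg/L·hr
IV tail: 538.1/0.161 = 3342.236; AUC_iv,0→∞ = 2542.65 + 3342.236 = 5884.886 µg/L·hr
Trapezoidal AUC_0→8 (sublingual tablet):
  [0→4]: (0.0+109.1)/2 × 4 = 218.2
  [4→6]: (109.1+94.2)/2 × 2 = 203.3
  [6→8]: (94.2+74.3)/2 × 2 = 168.5
  Sum = 590.0 µg/L·hr
sublingual tablet tail: 74.3/0.161 = 461.491; AUC_ev,0→∞ = 590.0 + 461.491 = 1051.491 µg/L·hr
F = (AUC_ev/D_ev)/(AUC_iv/D_iv) = (1051.491/10)/(5884.886/10) = 105.1491/588.4886 = 0.1787

F = 0.179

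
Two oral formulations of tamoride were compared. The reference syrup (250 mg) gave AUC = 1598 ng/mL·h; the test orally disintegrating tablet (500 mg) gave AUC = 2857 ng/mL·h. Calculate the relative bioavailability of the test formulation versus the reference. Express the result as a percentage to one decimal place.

F_rel = (AUC_test/D_test) / (AUC_ref/D_ref)
      = (2857/500) / (1598/250)
      = 5.714 / 6.392 = 0.8939 = 89.39%

F_rel = 89.4%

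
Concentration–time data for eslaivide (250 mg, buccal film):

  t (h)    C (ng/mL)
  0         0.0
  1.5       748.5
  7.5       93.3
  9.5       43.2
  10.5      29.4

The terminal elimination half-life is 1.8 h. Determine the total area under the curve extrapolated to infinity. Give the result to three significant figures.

AUC = 3340 ng/mL·h

Trapezoidal AUC_0→10.5:
  [0→1.5]: (0.0+748.5)/2 × 1.5 = 561.375
  [1.5→7.5]: (748.5+93.3)/2 × 6 = 2525.4
  [7.5→9.5]: (93.3+43.2)/2 × 2 = 136.5
  [9.5→10.5]: (43.2+29.4)/2 × 1 = 36.3
  Sum = 3259.575 ng/mL·h
k_e = ln2 / t½ = 0.693147 / 1.8 = 0.3851 h^-1
Extrapolated tail: C_last / k_e = 29.4 / 0.3851 = 76.344
AUC_0→∞ = 3259.575 + 76.344 = 3335.919 ng/mL·h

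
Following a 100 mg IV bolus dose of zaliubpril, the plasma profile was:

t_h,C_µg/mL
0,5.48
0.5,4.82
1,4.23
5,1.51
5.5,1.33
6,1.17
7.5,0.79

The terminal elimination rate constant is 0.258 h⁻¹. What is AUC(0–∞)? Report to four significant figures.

AUC = 22.18 µg/mL·h

Trapezoidal AUC_0→7.5:
  [0→0.5]: (5.48+4.82)/2 × 0.5 = 2.575
  [0.5→1]: (4.82+4.23)/2 × 0.5 = 2.2625
  [1→5]: (4.23+1.51)/2 × 4 = 11.48
  [5→5.5]: (1.51+1.33)/2 × 0.5 = 0.71
  [5.5→6]: (1.33+1.17)/2 × 0.5 = 0.625
  [6→7.5]: (1.17+0.79)/2 × 1.5 = 1.47
  Sum = 19.1225 µg/mL·h
Extrapolated tail: C_last / k_e = 0.79 / 0.258 = 3.062
AUC_0→∞ = 19.1225 + 3.062 = 22.1845 µg/mL·h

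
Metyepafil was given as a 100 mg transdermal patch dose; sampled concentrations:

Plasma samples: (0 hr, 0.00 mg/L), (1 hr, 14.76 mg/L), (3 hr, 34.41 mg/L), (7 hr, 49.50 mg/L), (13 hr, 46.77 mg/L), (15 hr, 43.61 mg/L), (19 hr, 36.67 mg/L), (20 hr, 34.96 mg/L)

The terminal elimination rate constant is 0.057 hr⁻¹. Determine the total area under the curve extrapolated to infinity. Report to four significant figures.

Trapezoidal AUC_0→20:
  [0→1]: (0.00+14.76)/2 × 1 = 7.38
  [1→3]: (14.76+34.41)/2 × 2 = 49.17
  [3→7]: (34.41+49.50)/2 × 4 = 167.82
  [7→13]: (49.50+46.77)/2 × 6 = 288.81
  [13→15]: (46.77+43.61)/2 × 2 = 90.38
  [15→19]: (43.61+36.67)/2 × 4 = 160.56
  [19→20]: (36.67+34.96)/2 × 1 = 35.815
  Sum = 799.935 mg/L·hr
Extrapolated tail: C_last / k_e = 34.96 / 0.057 = 613.333
AUC_0→∞ = 799.935 + 613.333 = 1413.268 mg/L·hr

AUC = 1413 mg/L·hr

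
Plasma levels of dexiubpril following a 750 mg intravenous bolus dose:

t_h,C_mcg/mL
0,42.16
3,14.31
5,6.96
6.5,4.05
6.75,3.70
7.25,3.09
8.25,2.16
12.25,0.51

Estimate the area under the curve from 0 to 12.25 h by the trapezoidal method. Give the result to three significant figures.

Trapezoidal AUC_0→12.25:
  [0→3]: (42.16+14.31)/2 × 3 = 84.705
  [3→5]: (14.31+6.96)/2 × 2 = 21.27
  [5→6.5]: (6.96+4.05)/2 × 1.5 = 8.2575
  [6.5→6.75]: (4.05+3.70)/2 × 0.25 = 0.96875
  [6.75→7.25]: (3.70+3.09)/2 × 0.5 = 1.6975
  [7.25→8.25]: (3.09+2.16)/2 × 1 = 2.625
  [8.25→12.25]: (2.16+0.51)/2 × 4 = 5.34
  Sum = 124.86375 mcg/mL·h

AUC = 125 mcg/mL·h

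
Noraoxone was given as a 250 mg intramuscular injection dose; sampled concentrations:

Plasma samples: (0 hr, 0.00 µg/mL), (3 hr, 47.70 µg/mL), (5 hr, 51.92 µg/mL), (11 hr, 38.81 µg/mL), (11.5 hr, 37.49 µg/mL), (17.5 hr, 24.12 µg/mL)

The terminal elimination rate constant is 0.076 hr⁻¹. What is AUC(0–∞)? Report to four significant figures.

AUC = 964.6 µg/mL·hr

Trapezoidal AUC_0→17.5:
  [0→3]: (0.00+47.70)/2 × 3 = 71.55
  [3→5]: (47.70+51.92)/2 × 2 = 99.62
  [5→11]: (51.92+38.81)/2 × 6 = 272.19
  [11→11.5]: (38.81+37.49)/2 × 0.5 = 19.075
  [11.5→17.5]: (37.49+24.12)/2 × 6 = 184.83
  Sum = 647.265 µg/mL·hr
Extrapolated tail: C_last / k_e = 24.12 / 0.076 = 317.368
AUC_0→∞ = 647.265 + 317.368 = 964.633 µg/mL·hr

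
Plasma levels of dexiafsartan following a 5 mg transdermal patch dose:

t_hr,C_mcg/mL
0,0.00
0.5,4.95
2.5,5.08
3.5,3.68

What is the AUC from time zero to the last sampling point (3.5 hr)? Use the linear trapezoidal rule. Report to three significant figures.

Trapezoidal AUC_0→3.5:
  [0→0.5]: (0.00+4.95)/2 × 0.5 = 1.2375
  [0.5→2.5]: (4.95+5.08)/2 × 2 = 10.03
  [2.5→3.5]: (5.08+3.68)/2 × 1 = 4.38
  Sum = 15.6475 mcg/mL·hr

AUC = 15.6 mcg/mL·hr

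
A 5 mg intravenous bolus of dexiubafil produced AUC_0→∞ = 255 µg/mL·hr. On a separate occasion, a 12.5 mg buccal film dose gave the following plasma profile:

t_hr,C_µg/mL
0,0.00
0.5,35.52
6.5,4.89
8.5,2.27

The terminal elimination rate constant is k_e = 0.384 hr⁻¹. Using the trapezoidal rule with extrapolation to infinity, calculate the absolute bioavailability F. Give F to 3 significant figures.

F = 0.225

Trapezoidal AUC_0→8.5 (buccal film):
  [0→0.5]: (0.00+35.52)/2 × 0.5 = 8.88
  [0.5→6.5]: (35.52+4.89)/2 × 6 = 121.23
  [6.5→8.5]: (4.89+2.27)/2 × 2 = 7.16
  Sum = 137.27 µg/mL·hr
Tail: C_last/k_e = 2.27/0.384 = 5.911
AUC_0→∞ (buccal film) = 137.27 + 5.911 = 143.181 µg/mL·hr
F = (AUC_ev/D_ev)/(AUC_iv/D_iv) = (143.181/12.5)/(255/5) = 11.45448/51 = 0.2246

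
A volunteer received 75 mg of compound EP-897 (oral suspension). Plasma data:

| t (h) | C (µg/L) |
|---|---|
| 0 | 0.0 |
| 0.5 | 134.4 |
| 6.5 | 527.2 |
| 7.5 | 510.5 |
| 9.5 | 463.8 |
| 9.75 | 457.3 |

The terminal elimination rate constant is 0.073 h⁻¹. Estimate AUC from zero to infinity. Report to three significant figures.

AUC = 9890 µg/L·h

Trapezoidal AUC_0→9.75:
  [0→0.5]: (0.0+134.4)/2 × 0.5 = 33.6
  [0.5→6.5]: (134.4+527.2)/2 × 6 = 1984.8
  [6.5→7.5]: (527.2+510.5)/2 × 1 = 518.85
  [7.5→9.5]: (510.5+463.8)/2 × 2 = 974.3
  [9.5→9.75]: (463.8+457.3)/2 × 0.25 = 115.1375
  Sum = 3626.6875 µg/L·h
Extrapolated tail: C_last / k_e = 457.3 / 0.073 = 6264.384
AUC_0→∞ = 3626.6875 + 6264.384 = 9891.0715 µg/L·h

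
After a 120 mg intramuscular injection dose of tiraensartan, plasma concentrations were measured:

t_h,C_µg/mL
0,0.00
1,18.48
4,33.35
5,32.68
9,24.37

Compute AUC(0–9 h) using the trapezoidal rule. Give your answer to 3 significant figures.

Trapezoidal AUC_0→9:
  [0→1]: (0.00+18.48)/2 × 1 = 9.24
  [1→4]: (18.48+33.35)/2 × 3 = 77.745
  [4→5]: (33.35+32.68)/2 × 1 = 33.015
  [5→9]: (32.68+24.37)/2 × 4 = 114.1
  Sum = 234.1 µg/mL·h

AUC = 234 µg/mL·h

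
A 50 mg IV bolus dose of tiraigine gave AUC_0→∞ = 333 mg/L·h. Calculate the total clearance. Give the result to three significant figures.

CL = Dose_iv / AUC_0→∞
   = 50 / 333 = 0.15015 L/h

CL = 0.150 L/h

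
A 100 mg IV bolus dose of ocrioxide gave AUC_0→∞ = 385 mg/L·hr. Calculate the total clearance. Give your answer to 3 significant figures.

CL = Dose_iv / AUC_0→∞
   = 100 / 385 = 0.25974 L/hr

CL = 0.260 L/hr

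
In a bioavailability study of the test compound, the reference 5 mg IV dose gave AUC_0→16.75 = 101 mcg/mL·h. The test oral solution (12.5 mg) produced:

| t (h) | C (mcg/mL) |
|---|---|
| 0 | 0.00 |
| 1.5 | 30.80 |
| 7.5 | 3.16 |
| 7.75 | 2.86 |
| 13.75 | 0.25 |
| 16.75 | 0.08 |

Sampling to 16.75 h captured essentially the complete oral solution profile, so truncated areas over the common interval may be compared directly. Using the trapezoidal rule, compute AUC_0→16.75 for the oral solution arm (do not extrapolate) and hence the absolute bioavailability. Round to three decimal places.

F = 0.537

Trapezoidal AUC_0→16.75 (oral solution):
  [0→1.5]: (0.00+30.80)/2 × 1.5 = 23.1
  [1.5→7.5]: (30.80+3.16)/2 × 6 = 101.88
  [7.5→7.75]: (3.16+2.86)/2 × 0.25 = 0.7525
  [7.75→13.75]: (2.86+0.25)/2 × 6 = 9.33
  [13.75→16.75]: (0.25+0.08)/2 × 3 = 0.495
  Sum = 135.5575 mcg/mL·h
F = (AUC_ev/D_ev)/(AUC_iv/D_iv) = (135.5575/12.5)/(101/5) = 10.8446/20.2 = 0.5369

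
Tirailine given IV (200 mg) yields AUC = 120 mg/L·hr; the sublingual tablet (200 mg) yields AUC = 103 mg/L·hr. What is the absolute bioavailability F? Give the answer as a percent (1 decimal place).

F = (AUC_ev / D_ev) / (AUC_iv / D_iv)
  = (103/200) / (120/200)
  = 0.515 / 0.6 = 0.8583
  = 85.83%

F = 85.8%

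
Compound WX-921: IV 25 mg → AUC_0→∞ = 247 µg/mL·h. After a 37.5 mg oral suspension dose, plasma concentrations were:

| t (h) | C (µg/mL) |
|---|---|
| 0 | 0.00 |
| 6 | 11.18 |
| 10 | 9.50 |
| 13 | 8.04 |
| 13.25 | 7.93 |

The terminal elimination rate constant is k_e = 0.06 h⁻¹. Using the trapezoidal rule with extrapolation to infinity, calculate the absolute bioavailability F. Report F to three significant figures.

F = 0.635

Trapezoidal AUC_0→13.25 (oral suspension):
  [0→6]: (0.00+11.18)/2 × 6 = 33.54
  [6→10]: (11.18+9.50)/2 × 4 = 41.36
  [10→13]: (9.50+8.04)/2 × 3 = 26.31
  [13→13.25]: (8.04+7.93)/2 × 0.25 = 1.99625
  Sum = 103.20625 µg/mL·h
Tail: C_last/k_e = 7.93/0.06 = 132.167
AUC_0→∞ (oral suspension) = 103.20625 + 132.167 = 235.37325 µg/mL·h
F = (AUC_ev/D_ev)/(AUC_iv/D_iv) = (235.37325/37.5)/(247/25) = 6.27662/9.88 = 0.6353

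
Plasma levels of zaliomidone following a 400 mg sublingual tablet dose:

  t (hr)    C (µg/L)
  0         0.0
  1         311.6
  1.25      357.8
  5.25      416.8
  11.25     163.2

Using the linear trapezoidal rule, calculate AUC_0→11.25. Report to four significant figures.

Trapezoidal AUC_0→11.25:
  [0→1]: (0.0+311.6)/2 × 1 = 155.8
  [1→1.25]: (311.6+357.8)/2 × 0.25 = 83.675
  [1.25→5.25]: (357.8+416.8)/2 × 4 = 1549.2
  [5.25→11.25]: (416.8+163.2)/2 × 6 = 1740.0
  Sum = 3528.675 µg/L·hr

AUC = 3529 µg/L·hr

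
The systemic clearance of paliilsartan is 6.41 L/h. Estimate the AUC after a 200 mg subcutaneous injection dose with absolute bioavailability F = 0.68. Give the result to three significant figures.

AUC_0→∞ = F × Dose / CL
        = 0.68 × 200 / 6.41 = 21.2168 mg/L·h

AUC = 21.2 mg/L·h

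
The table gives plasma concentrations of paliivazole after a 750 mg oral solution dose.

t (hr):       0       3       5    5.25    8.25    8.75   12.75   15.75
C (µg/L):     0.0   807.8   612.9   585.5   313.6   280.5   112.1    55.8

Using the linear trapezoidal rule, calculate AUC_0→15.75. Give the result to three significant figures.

Trapezoidal AUC_0→15.75:
  [0→3]: (0.0+807.8)/2 × 3 = 1211.7
  [3→5]: (807.8+612.9)/2 × 2 = 1420.7
  [5→5.25]: (612.9+585.5)/2 × 0.25 = 149.8
  [5.25→8.25]: (585.5+313.6)/2 × 3 = 1348.65
  [8.25→8.75]: (313.6+280.5)/2 × 0.5 = 148.525
  [8.75→12.75]: (280.5+112.1)/2 × 4 = 785.2
  [12.75→15.75]: (112.1+55.8)/2 × 3 = 251.85
  Sum = 5316.425 µg/L·hr

AUC = 5320 µg/L·hr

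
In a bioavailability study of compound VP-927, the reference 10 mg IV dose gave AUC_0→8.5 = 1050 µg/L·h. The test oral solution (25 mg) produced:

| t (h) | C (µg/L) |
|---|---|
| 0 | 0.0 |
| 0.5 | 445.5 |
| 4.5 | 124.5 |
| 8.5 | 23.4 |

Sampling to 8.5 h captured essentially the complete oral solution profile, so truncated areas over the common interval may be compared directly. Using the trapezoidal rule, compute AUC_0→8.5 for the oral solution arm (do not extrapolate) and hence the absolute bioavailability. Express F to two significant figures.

F = 0.59

Trapezoidal AUC_0→8.5 (oral solution):
  [0→0.5]: (0.0+445.5)/2 × 0.5 = 111.375
  [0.5→4.5]: (445.5+124.5)/2 × 4 = 1140.0
  [4.5→8.5]: (124.5+23.4)/2 × 4 = 295.8
  Sum = 1547.175 µg/L·h
F = (AUC_ev/D_ev)/(AUC_iv/D_iv) = (1547.175/25)/(1050/10) = 61.887/105 = 0.5894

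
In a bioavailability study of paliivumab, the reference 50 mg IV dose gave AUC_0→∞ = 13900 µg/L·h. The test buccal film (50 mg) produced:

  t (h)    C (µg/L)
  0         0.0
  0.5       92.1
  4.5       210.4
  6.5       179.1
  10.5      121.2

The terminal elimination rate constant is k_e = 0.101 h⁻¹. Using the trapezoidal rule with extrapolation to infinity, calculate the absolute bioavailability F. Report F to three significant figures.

F = 0.203

Trapezoidal AUC_0→10.5 (buccal film):
  [0→0.5]: (0.0+92.1)/2 × 0.5 = 23.025
  [0.5→4.5]: (92.1+210.4)/2 × 4 = 605.0
  [4.5→6.5]: (210.4+179.1)/2 × 2 = 389.5
  [6.5→10.5]: (179.1+121.2)/2 × 4 = 600.6
  Sum = 1618.125 µg/L·h
Tail: C_last/k_e = 121.2/0.101 = 1200.000
AUC_0→∞ (buccal film) = 1618.125 + 1200.000 = 2818.125 µg/L·h
F = (AUC_ev/D_ev)/(AUC_iv/D_iv) = (2818.125/50)/(13900/50) = 56.3625/278 = 0.2027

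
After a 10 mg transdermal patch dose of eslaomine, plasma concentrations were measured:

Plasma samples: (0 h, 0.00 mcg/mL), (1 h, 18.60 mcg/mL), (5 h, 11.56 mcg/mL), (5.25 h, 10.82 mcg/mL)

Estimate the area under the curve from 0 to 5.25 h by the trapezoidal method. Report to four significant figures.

AUC = 72.42 mcg/mL·h

Trapezoidal AUC_0→5.25:
  [0→1]: (0.00+18.60)/2 × 1 = 9.3
  [1→5]: (18.60+11.56)/2 × 4 = 60.32
  [5→5.25]: (11.56+10.82)/2 × 0.25 = 2.7975
  Sum = 72.4175 mcg/mL·h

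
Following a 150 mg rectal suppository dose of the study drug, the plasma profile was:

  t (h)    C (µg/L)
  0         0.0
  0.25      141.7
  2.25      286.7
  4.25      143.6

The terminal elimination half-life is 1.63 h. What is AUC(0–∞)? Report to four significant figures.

AUC = 1214 µg/L·h

Trapezoidal AUC_0→4.25:
  [0→0.25]: (0.0+141.7)/2 × 0.25 = 17.7125
  [0.25→2.25]: (141.7+286.7)/2 × 2 = 428.4
  [2.25→4.25]: (286.7+143.6)/2 × 2 = 430.3
  Sum = 876.4125 µg/L·h
k_e = ln2 / t½ = 0.693147 / 1.63 = 0.4252 h^-1
Extrapolated tail: C_last / k_e = 143.6 / 0.4252 = 337.723
AUC_0→∞ = 876.4125 + 337.723 = 1214.1355 µg/L·h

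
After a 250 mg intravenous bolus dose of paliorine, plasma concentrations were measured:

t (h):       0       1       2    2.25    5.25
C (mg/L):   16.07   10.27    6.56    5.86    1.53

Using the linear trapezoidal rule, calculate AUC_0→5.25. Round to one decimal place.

AUC = 34.2 mg/L·h

Trapezoidal AUC_0→5.25:
  [0→1]: (16.07+10.27)/2 × 1 = 13.17
  [1→2]: (10.27+6.56)/2 × 1 = 8.415
  [2→2.25]: (6.56+5.86)/2 × 0.25 = 1.5525
  [2.25→5.25]: (5.86+1.53)/2 × 3 = 11.085
  Sum = 34.2225 mg/L·h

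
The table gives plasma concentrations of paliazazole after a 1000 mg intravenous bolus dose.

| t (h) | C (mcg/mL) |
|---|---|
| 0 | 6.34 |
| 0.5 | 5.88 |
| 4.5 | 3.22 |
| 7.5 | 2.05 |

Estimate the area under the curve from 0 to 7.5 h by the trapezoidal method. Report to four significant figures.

AUC = 29.16 mcg/mL·h

Trapezoidal AUC_0→7.5:
  [0→0.5]: (6.34+5.88)/2 × 0.5 = 3.055
  [0.5→4.5]: (5.88+3.22)/2 × 4 = 18.2
  [4.5→7.5]: (3.22+2.05)/2 × 3 = 7.905
  Sum = 29.16 mcg/mL·h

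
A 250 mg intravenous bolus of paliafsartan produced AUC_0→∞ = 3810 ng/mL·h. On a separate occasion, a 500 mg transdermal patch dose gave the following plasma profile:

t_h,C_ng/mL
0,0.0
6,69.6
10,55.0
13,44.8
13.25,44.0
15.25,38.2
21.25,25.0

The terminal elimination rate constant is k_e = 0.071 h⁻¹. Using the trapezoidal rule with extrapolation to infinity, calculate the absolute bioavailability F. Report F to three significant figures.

F = 0.163

Trapezoidal AUC_0→21.25 (transdermal patch):
  [0→6]: (0.0+69.6)/2 × 6 = 208.8
  [6→10]: (69.6+55.0)/2 × 4 = 249.2
  [10→13]: (55.0+44.8)/2 × 3 = 149.7
  [13→13.25]: (44.8+44.0)/2 × 0.25 = 11.1
  [13.25→15.25]: (44.0+38.2)/2 × 2 = 82.2
  [15.25→21.25]: (38.2+25.0)/2 × 6 = 189.6
  Sum = 890.6 ng/mL·h
Tail: C_last/k_e = 25.0/0.071 = 352.113
AUC_0→∞ (transdermal patch) = 890.6 + 352.113 = 1242.713 ng/mL·h
F = (AUC_ev/D_ev)/(AUC_iv/D_iv) = (1242.713/500)/(3810/250) = 2.485426/15.24 = 0.1631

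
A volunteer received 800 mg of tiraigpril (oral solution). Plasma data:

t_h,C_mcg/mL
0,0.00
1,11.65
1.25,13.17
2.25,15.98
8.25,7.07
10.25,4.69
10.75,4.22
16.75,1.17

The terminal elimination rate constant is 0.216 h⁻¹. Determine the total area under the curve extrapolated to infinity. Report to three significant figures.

Trapezoidal AUC_0→16.75:
  [0→1]: (0.00+11.65)/2 × 1 = 5.825
  [1→1.25]: (11.65+13.17)/2 × 0.25 = 3.1025
  [1.25→2.25]: (13.17+15.98)/2 × 1 = 14.575
  [2.25→8.25]: (15.98+7.07)/2 × 6 = 69.15
  [8.25→10.25]: (7.07+4.69)/2 × 2 = 11.76
  [10.25→10.75]: (4.69+4.22)/2 × 0.5 = 2.2275
  [10.75→16.75]: (4.22+1.17)/2 × 6 = 16.17
  Sum = 122.81 mcg/mL·h
Extrapolated tail: C_last / k_e = 1.17 / 0.216 = 5.417
AUC_0→∞ = 122.81 + 5.417 = 128.227 mcg/mL·h

AUC = 128 mcg/mL·h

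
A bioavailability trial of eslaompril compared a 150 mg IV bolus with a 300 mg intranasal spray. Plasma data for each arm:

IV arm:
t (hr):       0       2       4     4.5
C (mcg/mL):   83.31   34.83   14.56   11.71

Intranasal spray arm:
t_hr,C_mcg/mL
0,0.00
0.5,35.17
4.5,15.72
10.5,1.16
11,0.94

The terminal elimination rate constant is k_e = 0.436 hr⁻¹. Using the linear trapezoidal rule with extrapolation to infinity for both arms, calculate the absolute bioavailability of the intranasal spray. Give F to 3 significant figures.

F = 0.408

Trapezoidal AUC_0→4.5 (IV):
  [0→2]: (83.31+34.83)/2 × 2 = 118.14
  [2→4]: (34.83+14.56)/2 × 2 = 49.39
  [4→4.5]: (14.56+11.71)/2 × 0.5 = 6.5675
  Sum = 174.0975 mcg/mL·hr
IV tail: 11.71/0.436 = 26.858; AUC_iv,0→∞ = 174.0975 + 26.858 = 200.9555 mcg/mL·hr
Trapezoidal AUC_0→11 (intranasal spray):
  [0→0.5]: (0.00+35.17)/2 × 0.5 = 8.7925
  [0.5→4.5]: (35.17+15.72)/2 × 4 = 101.78
  [4.5→10.5]: (15.72+1.16)/2 × 6 = 50.64
  [10.5→11]: (1.16+0.94)/2 × 0.5 = 0.525
  Sum = 161.7375 mcg/mL·hr
intranasal spray tail: 0.94/0.436 = 2.156; AUC_ev,0→∞ = 161.7375 + 2.156 = 163.8935 mcg/mL·hr
F = (AUC_ev/D_ev)/(AUC_iv/D_iv) = (163.8935/300)/(200.9555/150) = 0.546312/1.3397 = 0.4078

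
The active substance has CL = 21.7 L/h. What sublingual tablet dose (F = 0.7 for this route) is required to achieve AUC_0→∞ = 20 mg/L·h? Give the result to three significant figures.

Dose = CL × AUC_0→∞ / F
     = 21.7 × 20 / 0.7 = 620 mg

Dose = 620 mg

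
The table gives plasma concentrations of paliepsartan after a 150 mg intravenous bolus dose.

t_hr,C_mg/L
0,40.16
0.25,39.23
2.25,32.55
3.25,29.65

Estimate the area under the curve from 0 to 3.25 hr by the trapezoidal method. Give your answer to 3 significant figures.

Trapezoidal AUC_0→3.25:
  [0→0.25]: (40.16+39.23)/2 × 0.25 = 9.92375
  [0.25→2.25]: (39.23+32.55)/2 × 2 = 71.78
  [2.25→3.25]: (32.55+29.65)/2 × 1 = 31.1
  Sum = 112.80375 mg/L·hr

AUC = 113 mg/L·hr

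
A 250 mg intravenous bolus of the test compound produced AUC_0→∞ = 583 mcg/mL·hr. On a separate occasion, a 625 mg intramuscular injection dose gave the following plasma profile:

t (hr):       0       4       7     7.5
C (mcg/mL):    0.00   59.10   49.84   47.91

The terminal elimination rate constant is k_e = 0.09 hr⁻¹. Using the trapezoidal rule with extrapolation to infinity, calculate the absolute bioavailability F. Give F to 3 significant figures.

F = 0.575

Trapezoidal AUC_0→7.5 (intramuscular injection):
  [0→4]: (0.00+59.10)/2 × 4 = 118.2
  [4→7]: (59.10+49.84)/2 × 3 = 163.41
  [7→7.5]: (49.84+47.91)/2 × 0.5 = 24.4375
  Sum = 306.0475 mcg/mL·hr
Tail: C_last/k_e = 47.91/0.09 = 532.333
AUC_0→∞ (intramuscular injection) = 306.0475 + 532.333 = 838.3805 mcg/mL·hr
F = (AUC_ev/D_ev)/(AUC_iv/D_iv) = (838.3805/625)/(583/250) = 1.3414088/2.332 = 0.5752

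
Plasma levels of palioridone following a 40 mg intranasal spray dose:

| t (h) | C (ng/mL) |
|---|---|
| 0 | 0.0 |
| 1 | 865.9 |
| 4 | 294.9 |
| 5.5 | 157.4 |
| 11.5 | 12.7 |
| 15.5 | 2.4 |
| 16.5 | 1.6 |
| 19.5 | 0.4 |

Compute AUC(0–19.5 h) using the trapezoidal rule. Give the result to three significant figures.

Trapezoidal AUC_0→19.5:
  [0→1]: (0.0+865.9)/2 × 1 = 432.95
  [1→4]: (865.9+294.9)/2 × 3 = 1741.2
  [4→5.5]: (294.9+157.4)/2 × 1.5 = 339.225
  [5.5→11.5]: (157.4+12.7)/2 × 6 = 510.3
  [11.5→15.5]: (12.7+2.4)/2 × 4 = 30.2
  [15.5→16.5]: (2.4+1.6)/2 × 1 = 2.0
  [16.5→19.5]: (1.6+0.4)/2 × 3 = 3.0
  Sum = 3058.875 ng/mL·h

AUC = 3060 ng/mL·h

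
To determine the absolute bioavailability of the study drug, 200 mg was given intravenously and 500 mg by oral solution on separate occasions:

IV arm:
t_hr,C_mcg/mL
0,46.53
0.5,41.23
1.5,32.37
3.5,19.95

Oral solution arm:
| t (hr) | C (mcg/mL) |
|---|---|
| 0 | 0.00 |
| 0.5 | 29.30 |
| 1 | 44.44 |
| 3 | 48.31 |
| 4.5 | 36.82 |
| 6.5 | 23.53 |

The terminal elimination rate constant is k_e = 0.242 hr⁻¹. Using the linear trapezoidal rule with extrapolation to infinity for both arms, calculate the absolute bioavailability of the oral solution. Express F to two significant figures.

F = 0.70

Trapezoidal AUC_0→3.5 (IV):
  [0→0.5]: (46.53+41.23)/2 × 0.5 = 21.94
  [0.5→1.5]: (41.23+32.37)/2 × 1 = 36.8
  [1.5→3.5]: (32.37+19.95)/2 × 2 = 52.32
  Sum = 111.06 mcg/mL·hr
IV tail: 19.95/0.242 = 82.438; AUC_iv,0→∞ = 111.06 + 82.438 = 193.498 mcg/mL·hr
Trapezoidal AUC_0→6.5 (oral solution):
  [0→0.5]: (0.00+29.30)/2 × 0.5 = 7.325
  [0.5→1]: (29.30+44.44)/2 × 0.5 = 18.435
  [1→3]: (44.44+48.31)/2 × 2 = 92.75
  [3→4.5]: (48.31+36.82)/2 × 1.5 = 63.8475
  [4.5→6.5]: (36.82+23.53)/2 × 2 = 60.35
  Sum = 242.7075 mcg/mL·hr
oral solution tail: 23.53/0.242 = 97.231; AUC_ev,0→∞ = 242.7075 + 97.231 = 339.9385 mcg/mL·hr
F = (AUC_ev/D_ev)/(AUC_iv/D_iv) = (339.9385/500)/(193.498/200) = 0.679877/0.96749 = 0.7027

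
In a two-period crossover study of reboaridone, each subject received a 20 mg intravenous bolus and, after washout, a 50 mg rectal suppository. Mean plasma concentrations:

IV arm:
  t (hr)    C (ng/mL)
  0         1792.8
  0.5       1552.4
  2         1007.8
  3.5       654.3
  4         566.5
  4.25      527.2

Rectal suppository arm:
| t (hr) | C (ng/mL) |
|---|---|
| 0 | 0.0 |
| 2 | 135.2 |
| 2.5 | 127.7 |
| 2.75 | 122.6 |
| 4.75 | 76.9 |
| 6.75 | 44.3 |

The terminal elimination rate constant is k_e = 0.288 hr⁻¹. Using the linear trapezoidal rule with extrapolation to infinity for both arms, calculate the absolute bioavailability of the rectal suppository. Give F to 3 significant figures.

F = 0.0450

Trapezoidal AUC_0→4.25 (IV):
  [0→0.5]: (1792.8+1552.4)/2 × 0.5 = 836.3
  [0.5→2]: (1552.4+1007.8)/2 × 1.5 = 1920.15
  [2→3.5]: (1007.8+654.3)/2 × 1.5 = 1246.575
  [3.5→4]: (654.3+566.5)/2 × 0.5 = 305.2
  [4→4.25]: (566.5+527.2)/2 × 0.25 = 136.7125
  Sum = 4444.9375 ng/mL·hr
IV tail: 527.2/0.288 = 1830.556; AUC_iv,0→∞ = 4444.9375 + 1830.556 = 6275.4935 ng/mL·hr
Trapezoidal AUC_0→6.75 (rectal suppository):
  [0→2]: (0.0+135.2)/2 × 2 = 135.2
  [2→2.5]: (135.2+127.7)/2 × 0.5 = 65.725
  [2.5→2.75]: (127.7+122.6)/2 × 0.25 = 31.2875
  [2.75→4.75]: (122.6+76.9)/2 × 2 = 199.5
  [4.75→6.75]: (76.9+44.3)/2 × 2 = 121.2
  Sum = 552.9125 ng/mL·hr
rectal suppository tail: 44.3/0.288 = 153.819; AUC_ev,0→∞ = 552.9125 + 153.819 = 706.7315 ng/mL·hr
F = (AUC_ev/D_ev)/(AUC_iv/D_iv) = (706.7315/50)/(6275.4935/20) = 14.13463/313.775 = 0.0450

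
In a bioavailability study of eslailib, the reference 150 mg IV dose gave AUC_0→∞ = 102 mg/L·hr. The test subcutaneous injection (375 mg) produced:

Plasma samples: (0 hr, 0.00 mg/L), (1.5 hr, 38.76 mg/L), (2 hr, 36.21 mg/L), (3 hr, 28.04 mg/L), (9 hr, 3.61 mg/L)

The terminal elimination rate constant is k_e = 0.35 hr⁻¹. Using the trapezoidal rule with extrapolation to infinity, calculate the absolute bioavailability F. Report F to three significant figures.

Trapezoidal AUC_0→9 (subcutaneous injection):
  [0→1.5]: (0.00+38.76)/2 × 1.5 = 29.07
  [1.5→2]: (38.76+36.21)/2 × 0.5 = 18.7425
  [2→3]: (36.21+28.04)/2 × 1 = 32.125
  [3→9]: (28.04+3.61)/2 × 6 = 94.95
  Sum = 174.8875 mg/L·hr
Tail: C_last/k_e = 3.61/0.35 = 10.314
AUC_0→∞ (subcutaneous injection) = 174.8875 + 10.314 = 185.2015 mg/L·hr
F = (AUC_ev/D_ev)/(AUC_iv/D_iv) = (185.2015/375)/(102/150) = 0.493871/0.68 = 0.7263

F = 0.726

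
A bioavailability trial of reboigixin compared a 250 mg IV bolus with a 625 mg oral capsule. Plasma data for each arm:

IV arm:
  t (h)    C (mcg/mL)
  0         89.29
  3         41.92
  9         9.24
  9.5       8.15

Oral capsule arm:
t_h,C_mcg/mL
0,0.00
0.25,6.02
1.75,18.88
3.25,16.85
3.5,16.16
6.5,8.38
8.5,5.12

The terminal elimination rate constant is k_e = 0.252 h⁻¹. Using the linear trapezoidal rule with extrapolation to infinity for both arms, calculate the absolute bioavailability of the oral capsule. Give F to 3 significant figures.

F = 0.125

Trapezoidal AUC_0→9.5 (IV):
  [0→3]: (89.29+41.92)/2 × 3 = 196.815
  [3→9]: (41.92+9.24)/2 × 6 = 153.48
  [9→9.5]: (9.24+8.15)/2 × 0.5 = 4.3475
  Sum = 354.6425 mcg/mL·h
IV tail: 8.15/0.252 = 32.341; AUC_iv,0→∞ = 354.6425 + 32.341 = 386.9835 mcg/mL·h
Trapezoidal AUC_0→8.5 (oral capsule):
  [0→0.25]: (0.00+6.02)/2 × 0.25 = 0.7525
  [0.25→1.75]: (6.02+18.88)/2 × 1.5 = 18.675
  [1.75→3.25]: (18.88+16.85)/2 × 1.5 = 26.7975
  [3.25→3.5]: (16.85+16.16)/2 × 0.25 = 4.12625
  [3.5→6.5]: (16.16+8.38)/2 × 3 = 36.81
  [6.5→8.5]: (8.38+5.12)/2 × 2 = 13.5
  Sum = 100.66125 mcg/mL·h
oral capsule tail: 5.12/0.252 = 20.317; AUC_ev,0→∞ = 100.66125 + 20.317 = 120.97825 mcg/mL·h
F = (AUC_ev/D_ev)/(AUC_iv/D_iv) = (120.97825/625)/(386.9835/250) = 0.1935652/1.547934 = 0.1250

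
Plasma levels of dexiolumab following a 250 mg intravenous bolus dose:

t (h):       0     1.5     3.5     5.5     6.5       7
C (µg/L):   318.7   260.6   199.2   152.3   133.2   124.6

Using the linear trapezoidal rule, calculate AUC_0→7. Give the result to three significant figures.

AUC = 1450 µg/L·h

Trapezoidal AUC_0→7:
  [0→1.5]: (318.7+260.6)/2 × 1.5 = 434.475
  [1.5→3.5]: (260.6+199.2)/2 × 2 = 459.8
  [3.5→5.5]: (199.2+152.3)/2 × 2 = 351.5
  [5.5→6.5]: (152.3+133.2)/2 × 1 = 142.75
  [6.5→7]: (133.2+124.6)/2 × 0.5 = 64.45
  Sum = 1452.975 µg/L·h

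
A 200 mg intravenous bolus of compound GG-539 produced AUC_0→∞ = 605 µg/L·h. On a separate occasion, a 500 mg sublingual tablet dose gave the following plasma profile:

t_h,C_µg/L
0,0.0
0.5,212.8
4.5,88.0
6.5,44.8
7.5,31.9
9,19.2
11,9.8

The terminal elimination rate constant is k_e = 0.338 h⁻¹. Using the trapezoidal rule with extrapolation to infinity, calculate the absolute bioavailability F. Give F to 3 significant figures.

Trapezoidal AUC_0→11 (sublingual tablet):
  [0→0.5]: (0.0+212.8)/2 × 0.5 = 53.2
  [0.5→4.5]: (212.8+88.0)/2 × 4 = 601.6
  [4.5→6.5]: (88.0+44.8)/2 × 2 = 132.8
  [6.5→7.5]: (44.8+31.9)/2 × 1 = 38.35
  [7.5→9]: (31.9+19.2)/2 × 1.5 = 38.325
  [9→11]: (19.2+9.8)/2 × 2 = 29.0
  Sum = 893.275 µg/L·h
Tail: C_last/k_e = 9.8/0.338 = 28.994
AUC_0→∞ (sublingual tablet) = 893.275 + 28.994 = 922.269 µg/L·h
F = (AUC_ev/D_ev)/(AUC_iv/D_iv) = (922.269/500)/(605/200) = 1.844538/3.025 = 0.6098

F = 0.610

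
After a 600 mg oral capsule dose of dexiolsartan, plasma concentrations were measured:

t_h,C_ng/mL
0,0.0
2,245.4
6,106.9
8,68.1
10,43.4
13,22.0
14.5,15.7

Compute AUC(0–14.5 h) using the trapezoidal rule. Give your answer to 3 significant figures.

Trapezoidal AUC_0→14.5:
  [0→2]: (0.0+245.4)/2 × 2 = 245.4
  [2→6]: (245.4+106.9)/2 × 4 = 704.6
  [6→8]: (106.9+68.1)/2 × 2 = 175.0
  [8→10]: (68.1+43.4)/2 × 2 = 111.5
  [10→13]: (43.4+22.0)/2 × 3 = 98.1
  [13→14.5]: (22.0+15.7)/2 × 1.5 = 28.275
  Sum = 1362.875 ng/mL·h

AUC = 1360 ng/mL·h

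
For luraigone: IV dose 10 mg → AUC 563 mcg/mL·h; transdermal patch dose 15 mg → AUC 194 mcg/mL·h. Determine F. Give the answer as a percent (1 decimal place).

F = 23.0%

F = (AUC_ev / D_ev) / (AUC_iv / D_iv)
  = (194/15) / (563/10)
  = 12.9333 / 56.3 = 0.2297
  = 22.97%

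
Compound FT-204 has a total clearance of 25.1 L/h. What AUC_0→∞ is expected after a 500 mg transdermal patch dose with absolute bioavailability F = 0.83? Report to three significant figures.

AUC_0→∞ = F × Dose / CL
        = 0.83 × 500 / 25.1 = 16.5339 mg/L·h

AUC = 16.5 mg/L·h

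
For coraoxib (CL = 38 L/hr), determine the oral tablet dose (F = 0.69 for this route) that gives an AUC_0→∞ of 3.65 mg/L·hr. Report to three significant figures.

Dose = CL × AUC_0→∞ / F
     = 38 × 3.65 / 0.69 = 201.014 mg

Dose = 201 mg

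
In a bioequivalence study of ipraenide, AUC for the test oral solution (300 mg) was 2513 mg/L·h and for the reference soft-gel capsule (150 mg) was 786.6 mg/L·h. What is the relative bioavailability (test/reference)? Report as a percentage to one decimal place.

F_rel = 159.7%

F_rel = (AUC_test/D_test) / (AUC_ref/D_ref)
      = (2513/300) / (786.6/150)
      = 8.37667 / 5.244 = 1.5974 = 159.74%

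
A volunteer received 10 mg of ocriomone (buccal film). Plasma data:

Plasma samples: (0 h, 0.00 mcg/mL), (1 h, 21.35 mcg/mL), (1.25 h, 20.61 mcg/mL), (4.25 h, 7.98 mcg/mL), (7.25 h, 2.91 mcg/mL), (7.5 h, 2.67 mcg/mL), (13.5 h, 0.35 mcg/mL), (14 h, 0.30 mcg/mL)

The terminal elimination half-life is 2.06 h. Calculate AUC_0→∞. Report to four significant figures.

Trapezoidal AUC_0→14:
  [0→1]: (0.00+21.35)/2 × 1 = 10.675
  [1→1.25]: (21.35+20.61)/2 × 0.25 = 5.245
  [1.25→4.25]: (20.61+7.98)/2 × 3 = 42.885
  [4.25→7.25]: (7.98+2.91)/2 × 3 = 16.335
  [7.25→7.5]: (2.91+2.67)/2 × 0.25 = 0.6975
  [7.5→13.5]: (2.67+0.35)/2 × 6 = 9.06
  [13.5→14]: (0.35+0.30)/2 × 0.5 = 0.1625
  Sum = 85.06 mcg/mL·h
k_e = ln2 / t½ = 0.693147 / 2.06 = 0.3365 h^-1
Extrapolated tail: C_last / k_e = 0.30 / 0.3365 = 0.892
AUC_0→∞ = 85.06 + 0.892 = 85.952 mcg/mL·h

AUC = 85.95 mcg/mL·h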